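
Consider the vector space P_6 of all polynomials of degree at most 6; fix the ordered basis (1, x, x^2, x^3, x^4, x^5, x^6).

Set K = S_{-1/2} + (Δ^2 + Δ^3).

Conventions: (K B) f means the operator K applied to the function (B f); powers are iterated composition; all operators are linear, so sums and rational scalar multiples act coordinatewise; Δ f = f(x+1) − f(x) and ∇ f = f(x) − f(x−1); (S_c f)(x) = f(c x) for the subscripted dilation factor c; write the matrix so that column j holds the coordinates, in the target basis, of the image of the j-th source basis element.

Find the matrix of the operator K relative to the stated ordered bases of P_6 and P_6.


image of 1: 1
image of x: -(1/2)x
image of x^2: (1/4)x^2 + 2
image of x^3: -(1/8)x^3 + 6x + 12
image of x^4: (1/16)x^4 + 12x^2 + 48x + 50
image of x^5: -(1/32)x^5 + 20x^3 + 120x^2 + 250x + 180
image of x^6: (1/64)x^6 + 30x^4 + 240x^3 + 750x^2 + 1080x + 602
each image's coordinates form column j of the matrix

the matrix is [[1, 0, 2, 12, 50, 180, 602]; [0, -1/2, 0, 6, 48, 250, 1080]; [0, 0, 1/4, 0, 12, 120, 750]; [0, 0, 0, -1/8, 0, 20, 240]; [0, 0, 0, 0, 1/16, 0, 30]; [0, 0, 0, 0, 0, -1/32, 0]; [0, 0, 0, 0, 0, 0, 1/64]] (rows listed top to bottom)


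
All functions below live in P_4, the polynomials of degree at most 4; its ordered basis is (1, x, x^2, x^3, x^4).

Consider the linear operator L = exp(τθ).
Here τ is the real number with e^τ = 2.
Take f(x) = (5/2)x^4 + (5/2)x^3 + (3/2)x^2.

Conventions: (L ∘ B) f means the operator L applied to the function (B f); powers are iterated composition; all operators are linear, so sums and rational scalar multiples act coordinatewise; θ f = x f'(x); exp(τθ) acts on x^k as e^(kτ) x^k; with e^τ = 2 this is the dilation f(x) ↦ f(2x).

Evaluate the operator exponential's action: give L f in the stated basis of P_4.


exp(τθ) x^k = e^(kτ) x^k; with e^τ = 2 this sends x^k to 2^k x^k
x^2 ↦ 4 x^2
x^3 ↦ 8 x^3
x^4 ↦ 16 x^4
applying this coordinatewise to f: exp(τθ) f = 40x^4 + 20x^3 + 6x^2

the image equals g(x) = 40x^4 + 20x^3 + 6x^2


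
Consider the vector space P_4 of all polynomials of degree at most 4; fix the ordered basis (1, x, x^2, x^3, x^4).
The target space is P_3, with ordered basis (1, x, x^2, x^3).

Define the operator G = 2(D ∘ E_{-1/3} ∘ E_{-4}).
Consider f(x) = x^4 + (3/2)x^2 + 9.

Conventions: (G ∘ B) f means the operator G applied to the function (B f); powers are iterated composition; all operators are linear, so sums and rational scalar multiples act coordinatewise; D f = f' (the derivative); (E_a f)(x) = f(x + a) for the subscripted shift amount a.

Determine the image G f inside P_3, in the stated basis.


E_{-4} f = x^4 - 16x^3 + (195/2)x^2 - 268x + 289
E_{-1/3} E_{-4} f = x^4 - (52/3)x^3 + (685/6)x^2 - (9139/27)x + 63143/162
D E_{-1/3} E_{-4} f = 4x^3 - 52x^2 + (685/3)x - 9139/27
(2(D ∘ E_{-1/3} ∘ E_{-4})) f = 8x^3 - 104x^2 + (1370/3)x - 18278/27

the image equals g(x) = 8x^3 - 104x^2 + (1370/3)x - 18278/27


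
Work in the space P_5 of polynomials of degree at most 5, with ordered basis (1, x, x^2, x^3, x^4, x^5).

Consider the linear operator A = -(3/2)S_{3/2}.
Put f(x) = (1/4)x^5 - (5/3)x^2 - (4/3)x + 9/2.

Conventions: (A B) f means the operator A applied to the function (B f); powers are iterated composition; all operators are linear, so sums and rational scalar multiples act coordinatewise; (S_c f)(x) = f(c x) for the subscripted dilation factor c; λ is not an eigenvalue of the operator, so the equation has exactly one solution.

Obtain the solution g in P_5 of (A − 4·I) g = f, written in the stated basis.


write g with unknown coordinates in the stated basis and equate coefficients in (A − 4·I) g = f
solving from the highest basis element down gives g = -(16/985)x^5 + (40/177)x^2 + (16/75)x - 9/11
check: A g = (729/3940)x^5 - (45/59)x^2 - (12/25)x + 27/22
so A g − 4·g = (1/4)x^5 - (5/3)x^2 - (4/3)x + 9/2 = f ✓

the result is g(x) = -(16/985)x^5 + (40/177)x^2 + (16/75)x - 9/11


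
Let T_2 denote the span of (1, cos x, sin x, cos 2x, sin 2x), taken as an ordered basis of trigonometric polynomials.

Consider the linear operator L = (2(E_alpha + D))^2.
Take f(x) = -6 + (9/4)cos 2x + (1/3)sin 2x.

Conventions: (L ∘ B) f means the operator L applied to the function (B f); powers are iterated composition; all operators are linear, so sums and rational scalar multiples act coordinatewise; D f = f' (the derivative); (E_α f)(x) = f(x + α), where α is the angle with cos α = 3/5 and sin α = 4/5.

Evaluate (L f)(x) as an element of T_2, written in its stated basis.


E_alpha f = -6 - (31/100)cos 2x - (169/75)sin 2x
D f = (2/3)cos 2x - (9/2)sin 2x
(E_alpha + D) f = -6 + (107/300)cos 2x - (1013/150)sin 2x
(2(E_alpha + D)) f = -12 + (107/150)cos 2x - (1013/75)sin 2x
E_alpha (2(E_alpha + D)) f = -12 - (49373/3750)cos 2x + (5807/1875)sin 2x
D (2(E_alpha + D)) f = -(2026/75)cos 2x - (107/75)sin 2x
(E_alpha + D) (2(E_alpha + D)) f = -12 - (150673/3750)cos 2x + (1044/625)sin 2x
(2(E_alpha + D)) (2(E_alpha + D)) f = -24 - (150673/1875)cos 2x + (2088/625)sin 2x

g(x) = -24 - (150673/1875)cos 2x + (2088/625)sin 2x


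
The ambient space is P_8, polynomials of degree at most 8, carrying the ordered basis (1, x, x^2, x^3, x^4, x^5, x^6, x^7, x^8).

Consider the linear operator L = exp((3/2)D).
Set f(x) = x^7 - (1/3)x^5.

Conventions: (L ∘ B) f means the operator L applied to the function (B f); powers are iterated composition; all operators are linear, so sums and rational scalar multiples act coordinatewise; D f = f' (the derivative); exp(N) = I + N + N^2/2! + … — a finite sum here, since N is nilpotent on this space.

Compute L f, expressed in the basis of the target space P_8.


order-1 term: (21/2)x^6 - (5/2)x^4
order-2 term: (189/4)x^5 - (15/2)x^3
order-3 term: (945/8)x^4 - (45/4)x^2
order-4 term: (2835/16)x^3 - (135/16)x
order-5 term: (5103/32)x^2 - 81/32
order-6 term: (5103/64)x
order-7 term: 2187/128
the series for exp((3/2)D) f terminates at order 7
exp((3/2)D) f = x^7 + (21/2)x^6 + (563/12)x^5 + (925/8)x^4 + (2715/16)x^3 + (4743/32)x^2 + (4563/64)x + 1863/128

the result is g(x) = x^7 + (21/2)x^6 + (563/12)x^5 + (925/8)x^4 + (2715/16)x^3 + (4743/32)x^2 + (4563/64)x + 1863/128


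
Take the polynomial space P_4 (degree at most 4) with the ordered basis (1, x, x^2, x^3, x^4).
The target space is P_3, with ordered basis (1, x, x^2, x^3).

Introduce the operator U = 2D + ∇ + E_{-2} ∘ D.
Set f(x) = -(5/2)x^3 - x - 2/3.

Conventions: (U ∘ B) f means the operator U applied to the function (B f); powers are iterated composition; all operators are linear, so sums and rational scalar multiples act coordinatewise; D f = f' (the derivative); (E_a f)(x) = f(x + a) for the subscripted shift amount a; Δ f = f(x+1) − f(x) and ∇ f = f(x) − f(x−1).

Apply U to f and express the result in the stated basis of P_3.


the image equals g(x) = -30x^2 + (75/2)x - 73/2

D f = -(15/2)x^2 - 1
(2D) f = -15x^2 - 2
∇ f = -(15/2)x^2 + (15/2)x - 7/2
D f = -(15/2)x^2 - 1
E_{-2} D f = -(15/2)x^2 + 30x - 31
(2D + ∇ + E_{-2} ∘ D) f = -30x^2 + (75/2)x - 73/2


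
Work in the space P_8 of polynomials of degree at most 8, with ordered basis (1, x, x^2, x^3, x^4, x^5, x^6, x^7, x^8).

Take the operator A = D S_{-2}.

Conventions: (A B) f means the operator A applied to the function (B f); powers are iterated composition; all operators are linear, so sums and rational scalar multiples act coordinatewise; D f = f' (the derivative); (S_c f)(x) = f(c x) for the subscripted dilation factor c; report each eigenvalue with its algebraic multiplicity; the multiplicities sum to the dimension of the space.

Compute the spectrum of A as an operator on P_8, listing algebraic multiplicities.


image of 1: 0
image of x: -2
image of x^2: 8x
image of x^3: -24x^2
image of x^4: 64x^3
image of x^5: -160x^4
image of x^6: 384x^5
image of x^7: -896x^6
image of x^8: 2048x^7
the matrix is upper triangular; its diagonal is (0, 0, 0, 0, 0, 0, 0, 0, 0)
for a triangular matrix the eigenvalues are the diagonal entries, with algebraic multiplicity their repetition count

λ = 0 (multiplicity 9)


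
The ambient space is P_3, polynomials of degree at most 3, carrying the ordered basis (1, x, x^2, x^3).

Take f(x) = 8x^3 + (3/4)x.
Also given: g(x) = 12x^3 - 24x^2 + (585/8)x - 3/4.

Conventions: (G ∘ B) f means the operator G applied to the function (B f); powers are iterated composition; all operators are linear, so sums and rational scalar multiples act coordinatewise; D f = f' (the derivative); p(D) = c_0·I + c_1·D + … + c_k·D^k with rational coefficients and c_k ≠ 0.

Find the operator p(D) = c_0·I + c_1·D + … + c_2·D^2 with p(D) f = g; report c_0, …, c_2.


p(D) = (3/2)·I − D + (3/2)·D^2, i.e. c_0 = 3/2, c_1 = -1, c_2 = 3/2

D^0 f = 8x^3 + (3/4)x
D^1 f = 24x^2 + 3/4
D^2 f = 48x
matching coefficients of g against c_0 f + c_1 Df + … from the top degree down determines the c_i
solution: c_0 = 3/2, c_1 = -1, c_2 = 3/2


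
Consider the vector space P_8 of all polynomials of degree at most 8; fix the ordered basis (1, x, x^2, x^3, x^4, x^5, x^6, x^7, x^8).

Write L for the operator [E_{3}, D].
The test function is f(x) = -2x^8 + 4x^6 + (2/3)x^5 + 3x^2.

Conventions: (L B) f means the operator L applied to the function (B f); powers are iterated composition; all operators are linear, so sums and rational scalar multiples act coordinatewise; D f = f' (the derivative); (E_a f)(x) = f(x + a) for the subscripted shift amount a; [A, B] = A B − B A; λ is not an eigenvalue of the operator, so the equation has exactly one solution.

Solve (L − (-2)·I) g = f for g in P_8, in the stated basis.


the image equals g(x) = -x^8 + 2x^6 + (1/3)x^5 + (3/2)x^2

write g with unknown coordinates in the stated basis and equate coefficients in (L − (-2)·I) g = f
solving from the highest basis element down gives g = -x^8 + 2x^6 + (1/3)x^5 + (3/2)x^2
check: L g = 0
so L g − (-2)·g = -2x^8 + 4x^6 + (2/3)x^5 + 3x^2 = f ✓


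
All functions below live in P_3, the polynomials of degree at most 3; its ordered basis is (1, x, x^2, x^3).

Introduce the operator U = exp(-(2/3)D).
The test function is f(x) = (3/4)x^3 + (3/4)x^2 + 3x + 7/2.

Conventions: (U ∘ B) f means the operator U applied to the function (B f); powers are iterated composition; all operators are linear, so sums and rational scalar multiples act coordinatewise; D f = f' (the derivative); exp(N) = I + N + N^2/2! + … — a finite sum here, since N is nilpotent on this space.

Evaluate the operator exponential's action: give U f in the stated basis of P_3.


g(x) = (3/4)x^3 - (3/4)x^2 + 3x + 29/18

order-1 term: -(3/2)x^2 - x - 2
order-2 term: x + 1/3
order-3 term: -2/9
the series for exp(-(2/3)D) f terminates at order 3
exp(-(2/3)D) f = (3/4)x^3 - (3/4)x^2 + 3x + 29/18


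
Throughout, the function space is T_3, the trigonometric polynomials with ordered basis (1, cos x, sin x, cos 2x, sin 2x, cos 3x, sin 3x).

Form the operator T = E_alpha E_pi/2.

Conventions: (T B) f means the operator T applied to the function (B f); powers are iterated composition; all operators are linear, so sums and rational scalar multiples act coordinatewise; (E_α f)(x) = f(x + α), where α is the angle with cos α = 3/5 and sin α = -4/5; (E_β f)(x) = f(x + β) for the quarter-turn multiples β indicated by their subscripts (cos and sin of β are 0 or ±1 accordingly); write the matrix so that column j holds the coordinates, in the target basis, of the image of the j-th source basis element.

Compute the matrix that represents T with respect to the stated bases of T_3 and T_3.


image of 1: 1
image of cos x: (4/5)cos x - (3/5)sin x
image of sin x: (3/5)cos x + (4/5)sin x
image of cos 2x: (7/25)cos 2x - (24/25)sin 2x
image of sin 2x: (24/25)cos 2x + (7/25)sin 2x
image of cos 3x: -(44/125)cos 3x - (117/125)sin 3x
image of sin 3x: (117/125)cos 3x - (44/125)sin 3x
each image's coordinates form column j of the matrix

the matrix is [[1, 0, 0, 0, 0, 0, 0]; [0, 4/5, 3/5, 0, 0, 0, 0]; [0, -3/5, 4/5, 0, 0, 0, 0]; [0, 0, 0, 7/25, 24/25, 0, 0]; [0, 0, 0, -24/25, 7/25, 0, 0]; [0, 0, 0, 0, 0, -44/125, 117/125]; [0, 0, 0, 0, 0, -117/125, -44/125]] (rows listed top to bottom)


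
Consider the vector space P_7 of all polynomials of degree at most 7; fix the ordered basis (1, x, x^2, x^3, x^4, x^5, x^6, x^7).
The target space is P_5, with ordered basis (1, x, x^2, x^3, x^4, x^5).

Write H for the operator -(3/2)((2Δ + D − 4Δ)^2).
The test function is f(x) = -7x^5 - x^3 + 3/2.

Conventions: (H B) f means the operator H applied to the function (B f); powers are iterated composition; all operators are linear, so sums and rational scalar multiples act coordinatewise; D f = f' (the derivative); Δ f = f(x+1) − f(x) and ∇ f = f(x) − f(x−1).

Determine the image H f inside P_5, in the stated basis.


Δ f = -35x^4 - 70x^3 - 73x^2 - 38x - 8
(2Δ) f = -70x^4 - 140x^3 - 146x^2 - 76x - 16
D f = -35x^4 - 3x^2
Δ f = -35x^4 - 70x^3 - 73x^2 - 38x - 8
(-4Δ) f = 140x^4 + 280x^3 + 292x^2 + 152x + 32
(2Δ + D − 4Δ) f = 35x^4 + 140x^3 + 143x^2 + 76x + 16
Δ (2Δ + D − 4Δ) f = 140x^3 + 630x^2 + 846x + 394
(2Δ) (2Δ + D − 4Δ) f = 280x^3 + 1260x^2 + 1692x + 788
D (2Δ + D − 4Δ) f = 140x^3 + 420x^2 + 286x + 76
Δ (2Δ + D − 4Δ) f = 140x^3 + 630x^2 + 846x + 394
(-4Δ) (2Δ + D − 4Δ) f = -560x^3 - 2520x^2 - 3384x - 1576
(2Δ + D − 4Δ) (2Δ + D − 4Δ) f = -140x^3 - 840x^2 - 1406x - 712
(-(3/2)((2Δ + D − 4Δ)^2)) f = 210x^3 + 1260x^2 + 2109x + 1068

the result is g(x) = 210x^3 + 1260x^2 + 2109x + 1068


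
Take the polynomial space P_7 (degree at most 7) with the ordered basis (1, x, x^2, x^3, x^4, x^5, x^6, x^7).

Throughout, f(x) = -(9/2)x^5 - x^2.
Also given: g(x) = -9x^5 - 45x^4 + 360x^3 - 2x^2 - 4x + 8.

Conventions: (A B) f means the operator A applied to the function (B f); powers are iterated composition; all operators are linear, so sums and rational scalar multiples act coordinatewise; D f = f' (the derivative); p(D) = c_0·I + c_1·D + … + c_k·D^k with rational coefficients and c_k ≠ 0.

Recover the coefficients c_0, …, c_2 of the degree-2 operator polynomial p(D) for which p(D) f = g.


p(D) = 2·I + 2·D − 4·D^2, i.e. c_0 = 2, c_1 = 2, c_2 = -4

D^0 f = -(9/2)x^5 - x^2
D^1 f = -(45/2)x^4 - 2x
D^2 f = -90x^3 - 2
matching coefficients of g against c_0 f + c_1 Df + … from the top degree down determines the c_i
solution: c_0 = 2, c_1 = 2, c_2 = -4


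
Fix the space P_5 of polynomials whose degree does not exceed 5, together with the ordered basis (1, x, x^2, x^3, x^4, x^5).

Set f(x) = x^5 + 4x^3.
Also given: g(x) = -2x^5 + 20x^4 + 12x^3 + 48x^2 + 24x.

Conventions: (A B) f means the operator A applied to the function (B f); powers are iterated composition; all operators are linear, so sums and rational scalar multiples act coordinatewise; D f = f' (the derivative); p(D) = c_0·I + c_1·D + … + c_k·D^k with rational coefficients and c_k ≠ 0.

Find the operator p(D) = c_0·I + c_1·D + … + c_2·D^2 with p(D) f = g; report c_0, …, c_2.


p(D) = -2·I + 4·D + D^2, i.e. c_0 = -2, c_1 = 4, c_2 = 1

D^0 f = x^5 + 4x^3
D^1 f = 5x^4 + 12x^2
D^2 f = 20x^3 + 24x
matching coefficients of g against c_0 f + c_1 Df + … from the top degree down determines the c_i
solution: c_0 = -2, c_1 = 4, c_2 = 1


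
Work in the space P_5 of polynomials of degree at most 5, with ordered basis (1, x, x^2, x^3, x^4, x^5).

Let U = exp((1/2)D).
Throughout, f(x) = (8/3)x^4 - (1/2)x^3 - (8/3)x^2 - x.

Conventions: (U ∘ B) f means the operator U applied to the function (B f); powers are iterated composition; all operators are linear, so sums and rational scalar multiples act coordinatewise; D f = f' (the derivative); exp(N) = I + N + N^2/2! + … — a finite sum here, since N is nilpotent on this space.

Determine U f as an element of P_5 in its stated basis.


order-1 term: (16/3)x^3 - (3/4)x^2 - (8/3)x - 1/2
order-2 term: 4x^2 - (3/8)x - 2/3
order-3 term: (4/3)x - 1/16
order-4 term: 1/6
the series for exp((1/2)D) f terminates at order 4
exp((1/2)D) f = (8/3)x^4 + (29/6)x^3 + (7/12)x^2 - (65/24)x - 17/16

g(x) = (8/3)x^4 + (29/6)x^3 + (7/12)x^2 - (65/24)x - 17/16


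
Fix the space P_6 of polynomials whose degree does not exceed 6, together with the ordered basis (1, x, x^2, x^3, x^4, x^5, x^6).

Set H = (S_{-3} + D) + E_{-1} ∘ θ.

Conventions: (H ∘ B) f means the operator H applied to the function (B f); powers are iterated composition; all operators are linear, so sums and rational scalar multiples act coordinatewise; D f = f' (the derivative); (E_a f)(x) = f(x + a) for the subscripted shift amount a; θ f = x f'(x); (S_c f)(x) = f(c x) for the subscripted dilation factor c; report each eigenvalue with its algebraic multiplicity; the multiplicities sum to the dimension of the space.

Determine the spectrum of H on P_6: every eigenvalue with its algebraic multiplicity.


image of 1: 1
image of x: -2x
image of x^2: 11x^2 - 2x + 2
image of x^3: -24x^3 - 6x^2 + 9x - 3
image of x^4: 85x^4 - 12x^3 + 24x^2 - 16x + 4
image of x^5: -238x^5 - 20x^4 + 50x^3 - 50x^2 + 25x - 5
image of x^6: 735x^6 - 30x^5 + 90x^4 - 120x^3 + 90x^2 - 36x + 6
the matrix is upper triangular; its diagonal is (1, -2, 11, -24, 85, -238, 735)
for a triangular matrix the eigenvalues are the diagonal entries, with algebraic multiplicity their repetition count

λ = -238 (multiplicity 1), λ = -24 (multiplicity 1), λ = -2 (multiplicity 1), λ = 1 (multiplicity 1), λ = 11 (multiplicity 1), λ = 85 (multiplicity 1), λ = 735 (multiplicity 1)


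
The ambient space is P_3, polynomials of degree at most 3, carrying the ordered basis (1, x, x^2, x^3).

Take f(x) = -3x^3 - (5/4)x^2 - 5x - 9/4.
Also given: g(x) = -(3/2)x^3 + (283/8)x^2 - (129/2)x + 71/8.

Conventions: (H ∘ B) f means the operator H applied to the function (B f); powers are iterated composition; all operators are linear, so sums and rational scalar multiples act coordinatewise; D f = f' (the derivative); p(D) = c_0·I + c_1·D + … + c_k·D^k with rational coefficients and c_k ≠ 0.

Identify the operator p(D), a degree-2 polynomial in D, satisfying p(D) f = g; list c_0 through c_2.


c_0 = 1/2, c_1 = -4, c_2 = 4

D^0 f = -3x^3 - (5/4)x^2 - 5x - 9/4
D^1 f = -9x^2 - (5/2)x - 5
D^2 f = -18x - 5/2
matching coefficients of g against c_0 f + c_1 Df + … from the top degree down determines the c_i
solution: c_0 = 1/2, c_1 = -4, c_2 = 4


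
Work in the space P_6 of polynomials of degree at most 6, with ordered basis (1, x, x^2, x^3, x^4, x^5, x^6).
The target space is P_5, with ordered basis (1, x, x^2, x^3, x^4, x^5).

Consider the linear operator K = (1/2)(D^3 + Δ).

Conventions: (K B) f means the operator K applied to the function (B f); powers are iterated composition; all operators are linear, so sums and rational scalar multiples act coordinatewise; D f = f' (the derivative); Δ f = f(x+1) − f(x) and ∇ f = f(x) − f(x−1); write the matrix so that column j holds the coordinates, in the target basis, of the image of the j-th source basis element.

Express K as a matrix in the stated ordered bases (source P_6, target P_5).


image of 1: 0
image of x: 1/2
image of x^2: x + 1/2
image of x^3: (3/2)x^2 + (3/2)x + 7/2
image of x^4: 2x^3 + 3x^2 + 14x + 1/2
image of x^5: (5/2)x^4 + 5x^3 + 35x^2 + (5/2)x + 1/2
image of x^6: 3x^5 + (15/2)x^4 + 70x^3 + (15/2)x^2 + 3x + 1/2
each image's coordinates form column j of the matrix

the matrix is [[0, 1/2, 1/2, 7/2, 1/2, 1/2, 1/2]; [0, 0, 1, 3/2, 14, 5/2, 3]; [0, 0, 0, 3/2, 3, 35, 15/2]; [0, 0, 0, 0, 2, 5, 70]; [0, 0, 0, 0, 0, 5/2, 15/2]; [0, 0, 0, 0, 0, 0, 3]] (rows listed top to bottom)


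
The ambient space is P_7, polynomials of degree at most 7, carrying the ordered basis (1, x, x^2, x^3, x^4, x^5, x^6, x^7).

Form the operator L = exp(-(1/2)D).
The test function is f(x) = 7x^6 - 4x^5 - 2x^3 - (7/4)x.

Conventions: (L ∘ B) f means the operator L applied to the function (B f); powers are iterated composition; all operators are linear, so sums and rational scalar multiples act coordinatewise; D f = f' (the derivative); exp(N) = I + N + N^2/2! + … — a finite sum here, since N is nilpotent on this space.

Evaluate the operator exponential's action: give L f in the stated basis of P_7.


order-1 term: -21x^5 + 10x^4 + 3x^2 + 7/8
order-2 term: (105/4)x^4 - 10x^3 - (3/2)x
order-3 term: -(35/2)x^3 + 5x^2 + 1/4
order-4 term: (105/16)x^2 - (5/4)x
order-5 term: -(21/16)x + 1/8
order-6 term: 7/64
the series for exp(-(1/2)D) f terminates at order 6
exp(-(1/2)D) f = 7x^6 - 25x^5 + (145/4)x^4 - (59/2)x^3 + (233/16)x^2 - (93/16)x + 87/64

g(x) = 7x^6 - 25x^5 + (145/4)x^4 - (59/2)x^3 + (233/16)x^2 - (93/16)x + 87/64


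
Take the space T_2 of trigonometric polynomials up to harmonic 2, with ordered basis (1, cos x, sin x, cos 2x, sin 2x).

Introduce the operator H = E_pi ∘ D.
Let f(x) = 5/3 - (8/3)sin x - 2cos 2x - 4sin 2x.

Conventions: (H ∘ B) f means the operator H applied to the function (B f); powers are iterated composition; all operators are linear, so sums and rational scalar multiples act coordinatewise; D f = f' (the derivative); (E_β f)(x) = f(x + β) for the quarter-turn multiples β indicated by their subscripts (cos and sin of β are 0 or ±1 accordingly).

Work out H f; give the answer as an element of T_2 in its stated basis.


D f = -(8/3)cos x - 8cos 2x + 4sin 2x
E_pi D f = (8/3)cos x - 8cos 2x + 4sin 2x

g(x) = (8/3)cos x - 8cos 2x + 4sin 2x


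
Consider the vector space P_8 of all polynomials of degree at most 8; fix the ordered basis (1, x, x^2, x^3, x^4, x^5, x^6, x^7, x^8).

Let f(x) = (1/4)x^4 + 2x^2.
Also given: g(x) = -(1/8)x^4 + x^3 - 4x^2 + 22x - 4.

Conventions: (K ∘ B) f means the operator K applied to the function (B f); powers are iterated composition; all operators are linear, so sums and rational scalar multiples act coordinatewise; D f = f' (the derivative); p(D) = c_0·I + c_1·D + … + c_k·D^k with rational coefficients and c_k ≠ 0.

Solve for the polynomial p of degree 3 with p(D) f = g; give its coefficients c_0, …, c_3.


p(D) = -(1/2)·I + D − D^2 + 3·D^3, i.e. c_0 = -1/2, c_1 = 1, c_2 = -1, c_3 = 3

D^0 f = (1/4)x^4 + 2x^2
D^1 f = x^3 + 4x
D^2 f = 3x^2 + 4
D^3 f = 6x
matching coefficients of g against c_0 f + c_1 Df + … from the top degree down determines the c_i
solution: c_0 = -1/2, c_1 = 1, c_2 = -1, c_3 = 3


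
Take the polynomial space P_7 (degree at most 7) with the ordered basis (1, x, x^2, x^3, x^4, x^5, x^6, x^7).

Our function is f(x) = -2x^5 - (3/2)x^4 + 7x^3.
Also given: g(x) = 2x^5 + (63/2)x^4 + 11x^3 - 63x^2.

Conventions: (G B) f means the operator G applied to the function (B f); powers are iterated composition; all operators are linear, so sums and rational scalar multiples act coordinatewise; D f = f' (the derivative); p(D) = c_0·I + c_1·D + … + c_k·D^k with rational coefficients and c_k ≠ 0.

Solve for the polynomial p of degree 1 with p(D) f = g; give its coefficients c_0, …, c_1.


c_0 = -1, c_1 = -3

D^0 f = -2x^5 - (3/2)x^4 + 7x^3
D^1 f = -10x^4 - 6x^3 + 21x^2
matching coefficients of g against c_0 f + c_1 Df + … from the top degree down determines the c_i
solution: c_0 = -1, c_1 = -3


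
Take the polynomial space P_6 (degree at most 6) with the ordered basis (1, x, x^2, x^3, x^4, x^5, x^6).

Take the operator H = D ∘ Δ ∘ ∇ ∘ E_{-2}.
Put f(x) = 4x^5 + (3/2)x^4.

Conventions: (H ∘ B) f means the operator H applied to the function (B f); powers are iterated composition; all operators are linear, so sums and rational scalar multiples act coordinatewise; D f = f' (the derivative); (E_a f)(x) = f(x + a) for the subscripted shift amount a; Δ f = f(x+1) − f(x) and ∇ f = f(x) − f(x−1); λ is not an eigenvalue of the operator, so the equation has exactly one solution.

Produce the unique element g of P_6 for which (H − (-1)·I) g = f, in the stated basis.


write g with unknown coordinates in the stated basis and equate coefficients in (H − (-1)·I) g = f
solving from the highest basis element down gives g = 4x^5 + (3/2)x^4 - 240x^2 + 924x - 928
check: H g = 240x^2 - 924x + 928
so H g − (-1)·g = 4x^5 + (3/2)x^4 = f ✓

the result is g(x) = 4x^5 + (3/2)x^4 - 240x^2 + 924x - 928


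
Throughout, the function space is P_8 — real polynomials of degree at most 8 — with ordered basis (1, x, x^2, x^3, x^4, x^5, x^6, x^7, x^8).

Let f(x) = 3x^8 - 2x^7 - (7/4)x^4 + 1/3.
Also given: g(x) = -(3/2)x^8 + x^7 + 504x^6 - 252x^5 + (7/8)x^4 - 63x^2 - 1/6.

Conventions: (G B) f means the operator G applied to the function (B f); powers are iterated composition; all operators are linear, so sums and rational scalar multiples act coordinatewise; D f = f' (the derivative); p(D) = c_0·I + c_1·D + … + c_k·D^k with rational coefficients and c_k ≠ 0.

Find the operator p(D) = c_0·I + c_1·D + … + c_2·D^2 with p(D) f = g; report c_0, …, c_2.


D^0 f = 3x^8 - 2x^7 - (7/4)x^4 + 1/3
D^1 f = 24x^7 - 14x^6 - 7x^3
D^2 f = 168x^6 - 84x^5 - 21x^2
matching coefficients of g against c_0 f + c_1 Df + … from the top degree down determines the c_i
solution: c_0 = -1/2, c_1 = 0, c_2 = 3

p(D) = -(1/2)·I + 3·D^2, i.e. c_0 = -1/2, c_1 = 0, c_2 = 3


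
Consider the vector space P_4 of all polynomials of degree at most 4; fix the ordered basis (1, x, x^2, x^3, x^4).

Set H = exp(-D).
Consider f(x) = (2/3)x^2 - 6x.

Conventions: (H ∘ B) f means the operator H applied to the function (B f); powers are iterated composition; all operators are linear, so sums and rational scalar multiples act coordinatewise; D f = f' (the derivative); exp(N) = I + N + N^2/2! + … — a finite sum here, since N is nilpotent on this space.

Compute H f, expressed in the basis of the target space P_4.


the image equals g(x) = (2/3)x^2 - (22/3)x + 20/3

order-1 term: -(4/3)x + 6
order-2 term: 2/3
the series for exp(-D) f terminates at order 2
exp(-D) f = (2/3)x^2 - (22/3)x + 20/3


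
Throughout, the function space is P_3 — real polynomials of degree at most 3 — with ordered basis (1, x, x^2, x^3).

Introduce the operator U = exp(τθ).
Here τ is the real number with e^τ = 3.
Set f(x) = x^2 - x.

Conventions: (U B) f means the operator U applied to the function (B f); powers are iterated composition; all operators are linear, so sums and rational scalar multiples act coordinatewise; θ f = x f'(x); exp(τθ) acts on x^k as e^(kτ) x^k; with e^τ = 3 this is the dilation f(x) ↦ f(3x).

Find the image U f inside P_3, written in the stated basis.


exp(τθ) x^k = e^(kτ) x^k; with e^τ = 3 this sends x^k to 3^k x^k
x ↦ 3 x
x^2 ↦ 9 x^2
applying this coordinatewise to f: exp(τθ) f = 9x^2 - 3x

the result is g(x) = 9x^2 - 3x


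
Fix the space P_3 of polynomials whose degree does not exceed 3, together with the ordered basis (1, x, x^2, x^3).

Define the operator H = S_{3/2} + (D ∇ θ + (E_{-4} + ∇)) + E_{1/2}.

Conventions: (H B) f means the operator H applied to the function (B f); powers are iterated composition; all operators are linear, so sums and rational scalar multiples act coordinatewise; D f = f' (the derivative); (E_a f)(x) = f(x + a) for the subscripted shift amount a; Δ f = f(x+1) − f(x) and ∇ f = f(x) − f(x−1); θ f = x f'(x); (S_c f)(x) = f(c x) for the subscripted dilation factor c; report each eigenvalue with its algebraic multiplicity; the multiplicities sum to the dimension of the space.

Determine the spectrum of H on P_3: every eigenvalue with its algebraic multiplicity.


λ = 3 (multiplicity 1), λ = 7/2 (multiplicity 1), λ = 17/4 (multiplicity 1), λ = 43/8 (multiplicity 1)

image of 1: 3
image of x: (7/2)x - 5/2
image of x^2: (17/4)x^2 - 5x + 77/4
image of x^3: (43/8)x^3 - (15/2)x^2 + (255/4)x - 575/8
the matrix is upper triangular; its diagonal is (3, 7/2, 17/4, 43/8)
for a triangular matrix the eigenvalues are the diagonal entries, with algebraic multiplicity their repetition count


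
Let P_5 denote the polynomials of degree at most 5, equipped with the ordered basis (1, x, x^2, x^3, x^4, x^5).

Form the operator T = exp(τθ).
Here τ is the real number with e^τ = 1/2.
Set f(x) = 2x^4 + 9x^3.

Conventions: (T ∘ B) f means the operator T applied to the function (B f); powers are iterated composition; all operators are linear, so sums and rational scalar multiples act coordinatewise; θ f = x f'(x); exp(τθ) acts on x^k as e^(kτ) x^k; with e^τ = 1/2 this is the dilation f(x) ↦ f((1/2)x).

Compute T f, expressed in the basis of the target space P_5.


exp(τθ) x^k = e^(kτ) x^k; with e^τ = 1/2 this sends x^k to (1/2)^k x^k
x^3 ↦ 1/8 x^3
x^4 ↦ 1/16 x^4
applying this coordinatewise to f: exp(τθ) f = (1/8)x^4 + (9/8)x^3

g(x) = (1/8)x^4 + (9/8)x^3


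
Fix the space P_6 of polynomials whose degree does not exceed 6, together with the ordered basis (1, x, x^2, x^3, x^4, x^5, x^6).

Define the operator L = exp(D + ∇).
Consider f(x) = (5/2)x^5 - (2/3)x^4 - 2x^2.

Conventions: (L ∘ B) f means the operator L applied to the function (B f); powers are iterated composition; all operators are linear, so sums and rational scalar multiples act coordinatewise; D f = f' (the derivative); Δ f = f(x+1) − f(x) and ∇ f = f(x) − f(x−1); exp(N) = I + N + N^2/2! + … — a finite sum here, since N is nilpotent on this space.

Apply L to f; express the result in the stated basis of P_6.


the result is g(x) = (5/2)x^5 + (73/3)x^4 + (209/3)x^3 + 61x^2 + 9x + 1/6

order-1 term: 25x^4 - (91/3)x^3 + 29x^2 - (139/6)x + 31/6
order-2 term: 100x^3 - 166x^2 + (307/2)x - 196/3
order-3 term: 200x^2 - (964/3)x + 191
order-4 term: 200x - 632/3
order-5 term: 80
the series for exp(D + ∇) f terminates at order 5
exp(D + ∇) f = (5/2)x^5 + (73/3)x^4 + (209/3)x^3 + 61x^2 + 9x + 1/6


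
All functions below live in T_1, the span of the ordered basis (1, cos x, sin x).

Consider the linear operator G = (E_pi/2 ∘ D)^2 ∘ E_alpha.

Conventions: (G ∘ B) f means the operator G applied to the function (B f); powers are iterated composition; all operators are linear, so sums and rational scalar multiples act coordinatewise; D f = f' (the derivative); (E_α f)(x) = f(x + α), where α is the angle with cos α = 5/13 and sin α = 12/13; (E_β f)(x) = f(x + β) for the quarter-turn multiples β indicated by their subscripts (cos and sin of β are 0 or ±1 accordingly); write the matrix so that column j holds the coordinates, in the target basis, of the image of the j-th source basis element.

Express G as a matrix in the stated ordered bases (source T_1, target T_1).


the matrix is [[0, 0, 0]; [0, 5/13, 12/13]; [0, -12/13, 5/13]] (rows listed top to bottom)

image of 1: 0
image of cos x: (5/13)cos x - (12/13)sin x
image of sin x: (12/13)cos x + (5/13)sin x
each image's coordinates form column j of the matrix


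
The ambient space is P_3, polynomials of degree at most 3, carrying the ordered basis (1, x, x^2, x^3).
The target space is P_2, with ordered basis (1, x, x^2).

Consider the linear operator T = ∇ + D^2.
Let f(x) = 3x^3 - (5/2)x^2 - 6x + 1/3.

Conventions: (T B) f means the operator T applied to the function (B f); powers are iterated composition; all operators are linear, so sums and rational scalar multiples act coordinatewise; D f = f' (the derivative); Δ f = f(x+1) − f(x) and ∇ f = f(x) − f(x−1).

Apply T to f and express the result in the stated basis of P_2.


the image equals g(x) = 9x^2 + 4x - 11/2

∇ f = 9x^2 - 14x - 1/2
D f = 9x^2 - 5x - 6
D D f = 18x - 5
(∇ + D^2) f = 9x^2 + 4x - 11/2


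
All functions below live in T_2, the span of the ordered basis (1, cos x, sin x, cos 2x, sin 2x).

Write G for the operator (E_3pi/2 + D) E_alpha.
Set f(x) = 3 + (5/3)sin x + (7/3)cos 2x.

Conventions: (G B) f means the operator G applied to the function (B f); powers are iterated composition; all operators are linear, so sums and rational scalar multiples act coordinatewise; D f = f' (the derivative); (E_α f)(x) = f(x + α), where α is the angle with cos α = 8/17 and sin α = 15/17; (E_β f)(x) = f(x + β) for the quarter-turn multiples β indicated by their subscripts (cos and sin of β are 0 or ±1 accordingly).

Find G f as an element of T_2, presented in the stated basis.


the result is g(x) = 3 - (2233/867)cos 2x + (3934/867)sin 2x

E_alpha f = 3 + (25/17)cos x + (40/51)sin x - (1127/867)cos 2x - (560/289)sin 2x
E_3pi/2 E_alpha f = 3 - (40/51)cos x + (25/17)sin x + (1127/867)cos 2x + (560/289)sin 2x
D E_alpha f = (40/51)cos x - (25/17)sin x - (1120/289)cos 2x + (2254/867)sin 2x
(E_3pi/2 + D) E_alpha f = 3 - (2233/867)cos 2x + (3934/867)sin 2x


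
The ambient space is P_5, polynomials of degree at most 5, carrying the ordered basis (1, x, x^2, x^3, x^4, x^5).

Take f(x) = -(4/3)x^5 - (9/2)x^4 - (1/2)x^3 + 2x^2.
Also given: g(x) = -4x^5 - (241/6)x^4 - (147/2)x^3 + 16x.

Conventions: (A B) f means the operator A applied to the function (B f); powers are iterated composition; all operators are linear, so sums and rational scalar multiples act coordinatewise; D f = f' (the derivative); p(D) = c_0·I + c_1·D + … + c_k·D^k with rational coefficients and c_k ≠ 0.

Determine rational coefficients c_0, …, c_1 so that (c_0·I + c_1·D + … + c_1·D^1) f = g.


D^0 f = -(4/3)x^5 - (9/2)x^4 - (1/2)x^3 + 2x^2
D^1 f = -(20/3)x^4 - 18x^3 - (3/2)x^2 + 4x
matching coefficients of g against c_0 f + c_1 Df + … from the top degree down determines the c_i
solution: c_0 = 3, c_1 = 4

c_0 = 3, c_1 = 4


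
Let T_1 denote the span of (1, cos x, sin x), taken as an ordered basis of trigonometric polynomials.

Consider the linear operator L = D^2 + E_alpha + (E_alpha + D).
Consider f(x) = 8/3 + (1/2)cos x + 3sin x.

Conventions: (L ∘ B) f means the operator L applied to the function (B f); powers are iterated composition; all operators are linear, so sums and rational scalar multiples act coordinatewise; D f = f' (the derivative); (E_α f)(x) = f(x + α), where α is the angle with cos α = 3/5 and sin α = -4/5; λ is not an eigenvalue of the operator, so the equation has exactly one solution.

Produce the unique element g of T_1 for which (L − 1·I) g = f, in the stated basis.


write g with unknown coordinates in the stated basis and equate coefficients in (L − 1·I) g = f
solving from the highest basis element down gives g = 8/3 + (7/5)cos x - (27/10)sin x
check: L g = 16/3 + (19/10)cos x + (3/10)sin x
so L g − 1·g = 8/3 + (1/2)cos x + 3sin x = f ✓

g(x) = 8/3 + (7/5)cos x - (27/10)sin x


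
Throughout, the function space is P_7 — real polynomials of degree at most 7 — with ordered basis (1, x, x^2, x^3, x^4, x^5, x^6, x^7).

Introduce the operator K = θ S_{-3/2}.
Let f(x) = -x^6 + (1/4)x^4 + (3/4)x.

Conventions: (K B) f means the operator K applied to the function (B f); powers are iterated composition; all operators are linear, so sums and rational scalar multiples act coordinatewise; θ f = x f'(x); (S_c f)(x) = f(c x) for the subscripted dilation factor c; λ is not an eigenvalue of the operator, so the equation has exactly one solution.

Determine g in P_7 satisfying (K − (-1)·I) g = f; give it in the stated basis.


the image equals g(x) = -(32/2219)x^6 + (1/85)x^4 - (3/2)x

write g with unknown coordinates in the stated basis and equate coefficients in (K − (-1)·I) g = f
solving from the highest basis element down gives g = -(32/2219)x^6 + (1/85)x^4 - (3/2)x
check: K g = -(2187/2219)x^6 + (81/340)x^4 + (9/4)x
so K g − (-1)·g = -x^6 + (1/4)x^4 + (3/4)x = f ✓


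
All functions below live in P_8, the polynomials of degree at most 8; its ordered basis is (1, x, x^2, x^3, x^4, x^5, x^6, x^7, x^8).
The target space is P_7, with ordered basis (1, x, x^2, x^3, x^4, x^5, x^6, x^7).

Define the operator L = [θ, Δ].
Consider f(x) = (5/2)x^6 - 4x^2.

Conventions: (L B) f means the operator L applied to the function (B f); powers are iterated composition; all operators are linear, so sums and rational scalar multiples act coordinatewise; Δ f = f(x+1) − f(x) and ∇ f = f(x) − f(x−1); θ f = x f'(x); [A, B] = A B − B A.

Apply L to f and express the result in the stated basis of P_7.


g(x) = -15x^5 - 75x^4 - 150x^3 - 150x^2 - 67x - 7

Δ f = 15x^5 + (75/2)x^4 + 50x^3 + (75/2)x^2 + 7x - 3/2
θ Δ f = 75x^5 + 150x^4 + 150x^3 + 75x^2 + 7x
θ f = 15x^6 - 8x^2
Δ θ f = 90x^5 + 225x^4 + 300x^3 + 225x^2 + 74x + 7
[θ, Δ] f = -15x^5 - 75x^4 - 150x^3 - 150x^2 - 67x - 7


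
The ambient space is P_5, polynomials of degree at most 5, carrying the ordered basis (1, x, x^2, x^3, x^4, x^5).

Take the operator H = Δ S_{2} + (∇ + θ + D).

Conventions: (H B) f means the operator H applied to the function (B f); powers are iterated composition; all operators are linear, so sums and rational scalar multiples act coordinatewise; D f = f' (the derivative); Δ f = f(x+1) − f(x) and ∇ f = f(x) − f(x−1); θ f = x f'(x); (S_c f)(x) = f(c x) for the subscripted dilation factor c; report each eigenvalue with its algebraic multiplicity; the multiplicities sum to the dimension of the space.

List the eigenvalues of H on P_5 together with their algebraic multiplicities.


image of 1: 0
image of x: x + 4
image of x^2: 2x^2 + 12x + 3
image of x^3: 3x^3 + 30x^2 + 21x + 9
image of x^4: 4x^4 + 72x^3 + 90x^2 + 68x + 15
image of x^5: 5x^5 + 170x^4 + 310x^3 + 330x^2 + 155x + 33
the matrix is upper triangular; its diagonal is (0, 1, 2, 3, 4, 5)
for a triangular matrix the eigenvalues are the diagonal entries, with algebraic multiplicity their repetition count

λ = 0 (multiplicity 1), λ = 1 (multiplicity 1), λ = 2 (multiplicity 1), λ = 3 (multiplicity 1), λ = 4 (multiplicity 1), λ = 5 (multiplicity 1)


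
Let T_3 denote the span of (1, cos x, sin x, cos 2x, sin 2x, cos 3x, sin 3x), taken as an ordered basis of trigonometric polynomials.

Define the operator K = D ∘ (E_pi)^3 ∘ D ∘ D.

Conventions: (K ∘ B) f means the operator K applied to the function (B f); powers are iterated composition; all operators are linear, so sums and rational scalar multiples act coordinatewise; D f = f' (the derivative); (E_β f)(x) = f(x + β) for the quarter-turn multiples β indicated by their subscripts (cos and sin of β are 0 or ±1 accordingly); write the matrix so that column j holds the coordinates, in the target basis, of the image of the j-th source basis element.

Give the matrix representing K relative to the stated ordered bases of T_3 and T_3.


image of 1: 0
image of cos x: -sin x
image of sin x: cos x
image of cos 2x: 8sin 2x
image of sin 2x: -8cos 2x
image of cos 3x: -27sin 3x
image of sin 3x: 27cos 3x
each image's coordinates form column j of the matrix

the matrix is [[0, 0, 0, 0, 0, 0, 0]; [0, 0, 1, 0, 0, 0, 0]; [0, -1, 0, 0, 0, 0, 0]; [0, 0, 0, 0, -8, 0, 0]; [0, 0, 0, 8, 0, 0, 0]; [0, 0, 0, 0, 0, 0, 27]; [0, 0, 0, 0, 0, -27, 0]] (rows listed top to bottom)


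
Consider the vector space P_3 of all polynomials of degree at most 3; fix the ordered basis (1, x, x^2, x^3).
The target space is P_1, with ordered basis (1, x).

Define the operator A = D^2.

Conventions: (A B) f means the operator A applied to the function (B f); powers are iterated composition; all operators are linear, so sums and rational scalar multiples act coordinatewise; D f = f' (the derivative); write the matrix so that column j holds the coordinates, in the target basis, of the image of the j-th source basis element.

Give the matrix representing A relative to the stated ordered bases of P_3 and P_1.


image of 1: 0
image of x: 0
image of x^2: 2
image of x^3: 6x
each image's coordinates form column j of the matrix

the matrix is [[0, 0, 2, 0]; [0, 0, 0, 6]] (rows listed top to bottom)


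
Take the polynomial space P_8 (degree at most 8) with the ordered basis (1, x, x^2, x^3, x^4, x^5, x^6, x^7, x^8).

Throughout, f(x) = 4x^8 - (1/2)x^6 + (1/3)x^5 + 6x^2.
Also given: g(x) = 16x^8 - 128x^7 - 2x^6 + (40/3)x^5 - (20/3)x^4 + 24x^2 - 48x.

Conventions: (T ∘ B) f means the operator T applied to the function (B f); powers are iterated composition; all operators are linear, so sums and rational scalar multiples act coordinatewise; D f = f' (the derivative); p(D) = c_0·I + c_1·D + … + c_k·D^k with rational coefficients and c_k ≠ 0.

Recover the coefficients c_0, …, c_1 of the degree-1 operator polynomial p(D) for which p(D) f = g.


D^0 f = 4x^8 - (1/2)x^6 + (1/3)x^5 + 6x^2
D^1 f = 32x^7 - 3x^5 + (5/3)x^4 + 12x
matching coefficients of g against c_0 f + c_1 Df + … from the top degree down determines the c_i
solution: c_0 = 4, c_1 = -4

p(D) = 4·I − 4·D, i.e. c_0 = 4, c_1 = -4
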